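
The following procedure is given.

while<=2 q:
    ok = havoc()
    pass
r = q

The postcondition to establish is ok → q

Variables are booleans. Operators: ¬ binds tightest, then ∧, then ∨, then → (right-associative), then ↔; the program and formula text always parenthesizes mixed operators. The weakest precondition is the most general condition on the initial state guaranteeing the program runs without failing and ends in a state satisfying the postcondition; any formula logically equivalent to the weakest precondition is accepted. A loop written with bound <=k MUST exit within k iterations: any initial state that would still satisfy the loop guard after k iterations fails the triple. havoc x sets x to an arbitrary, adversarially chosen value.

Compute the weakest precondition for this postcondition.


Working backward. After the program, ok → q must hold.
Before r := q: ok → q
Before the loop (bound <=2), unroll the exhaustion recursion (WP_0 = exit-now case; WP_j = one more guarded iteration, up to j = 2):
  WP_0: (¬q) ∧ (ok → q)
  WP_1: (¬q) ∧ ((¬q) → (ok → q))
  WP_2: (q → ((¬q) ∧ ((¬q) → q))) ∧ ((¬q) → (ok → q))
So before the loop: (q → ((¬q) ∧ ((¬q) → q))) ∧ ((¬q) → (ok → q))
Answer: WP = (q → ((¬q) ∧ ((¬q) → q))) ∧ ((¬q) → (ok → q))


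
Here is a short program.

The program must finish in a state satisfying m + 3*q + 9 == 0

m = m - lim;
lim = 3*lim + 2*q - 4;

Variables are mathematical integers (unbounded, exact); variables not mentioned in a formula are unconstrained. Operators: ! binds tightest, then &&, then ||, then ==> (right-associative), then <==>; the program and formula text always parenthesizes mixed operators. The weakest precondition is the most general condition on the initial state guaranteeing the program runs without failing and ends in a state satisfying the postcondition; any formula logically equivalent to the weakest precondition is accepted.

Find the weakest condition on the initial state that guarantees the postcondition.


Working backward. After the program, the postcondition m + 3*q + 9 == 0 must hold; in canonical form it is m + 3*q == -9.
Before lim := 3*lim + 2*q - 4: m + 3*q == -9
Before m := m - lim: m + 3*q == lim - 9
Answer: WP = m + 3*q == lim - 9


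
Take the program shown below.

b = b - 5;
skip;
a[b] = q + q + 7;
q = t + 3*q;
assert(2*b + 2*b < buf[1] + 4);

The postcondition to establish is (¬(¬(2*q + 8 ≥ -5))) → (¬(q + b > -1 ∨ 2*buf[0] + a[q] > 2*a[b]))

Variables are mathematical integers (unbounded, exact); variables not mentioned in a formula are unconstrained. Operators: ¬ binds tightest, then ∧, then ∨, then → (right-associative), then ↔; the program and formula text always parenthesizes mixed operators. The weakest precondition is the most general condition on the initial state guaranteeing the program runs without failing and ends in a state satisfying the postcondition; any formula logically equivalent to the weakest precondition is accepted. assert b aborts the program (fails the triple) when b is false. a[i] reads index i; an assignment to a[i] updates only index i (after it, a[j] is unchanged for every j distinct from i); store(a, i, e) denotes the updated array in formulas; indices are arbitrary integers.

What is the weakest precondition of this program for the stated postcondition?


Working backward. After the program, the postcondition (¬(¬(2*q + 8 ≥ -5))) → (¬(q + b > -1 ∨ 2*buf[0] + a[q] > 2*a[b])) must hold; in canonical form it is 2*q ≥ -13 → (¬(b + q > -1 ∨ a[q] + 2*buf[0] > 2*a[b])).
Before assert 2*b + 2*b < buf[1] + 4: 4*b < buf[1] + 4 ∧ (2*q ≥ -13 → (¬(b + q > -1 ∨ a[q] + 2*buf[0] > 2*a[b])))
Before q := t + 3*q: 4*b < buf[1] + 4 ∧ (6*q + 2*t ≥ -13 → (¬(b + 3*q + t > -1 ∨ a[3*q + t] + 2*buf[0] > 2*a[b])))
Before a[b] := q + q + 7: 4*b < buf[1] + 4 ∧ (6*q + 2*t ≥ -13 → (¬(b + 3*q + t > -1 ∨ 2*buf[0] + store(a, b, 2*q + 7)[3*q + t] > 2*store(a, b, 2*q + 7)[b])))
Before skip: 4*b < buf[1] + 4 ∧ (6*q + 2*t ≥ -13 → (¬(b + 3*q + t > -1 ∨ 2*buf[0] + store(a, b, 2*q + 7)[3*q + t] > 2*store(a, b, 2*q + 7)[b])))
Before b := b - 5: 4*b < buf[1] + 24 ∧ (6*q + 2*t ≥ -13 → (¬(b + 3*q + t > 4 ∨ 2*buf[0] + store(a, b - 5, 2*q + 7)[3*q + t] > 2*store(a, b - 5, 2*q + 7)[b - 5])))
Answer: WP = 4*b < buf[1] + 24 ∧ (6*q + 2*t ≥ -13 → (¬(b + 3*q + t > 4 ∨ 2*buf[0] + store(a, b - 5, 2*q + 7)[3*q + t] > 2*store(a, b - 5, 2*q + 7)[b - 5])))


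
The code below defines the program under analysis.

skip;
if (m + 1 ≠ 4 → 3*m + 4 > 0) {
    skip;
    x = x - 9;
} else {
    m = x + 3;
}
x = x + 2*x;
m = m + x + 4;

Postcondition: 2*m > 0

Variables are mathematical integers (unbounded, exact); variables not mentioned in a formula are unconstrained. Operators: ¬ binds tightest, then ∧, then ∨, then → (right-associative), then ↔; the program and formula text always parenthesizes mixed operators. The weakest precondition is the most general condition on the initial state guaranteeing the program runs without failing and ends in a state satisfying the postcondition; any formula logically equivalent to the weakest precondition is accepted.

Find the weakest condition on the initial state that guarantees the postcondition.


Working backward. After the program, 2*m > 0 must hold.
Before m := m + x + 4: 2*m + 2*x > -8
Before x := x + 2*x: 2*m + 6*x > -8
Then branch requires 2*m + 6*x > 46; else branch requires 8*x > -14.
Before the if: ((m ≠ 3 → 3*m > -4) → 2*m + 6*x > 46) ∧ ((¬(m ≠ 3 → 3*m > -4)) → 8*x > -14)
Before skip: ((m ≠ 3 → 3*m > -4) → 2*m + 6*x > 46) ∧ ((¬(m ≠ 3 → 3*m > -4)) → 8*x > -14)
Answer: WP = ((m ≠ 3 → 3*m > -4) → 2*m + 6*x > 46) ∧ ((¬(m ≠ 3 → 3*m > -4)) → 8*x > -14)


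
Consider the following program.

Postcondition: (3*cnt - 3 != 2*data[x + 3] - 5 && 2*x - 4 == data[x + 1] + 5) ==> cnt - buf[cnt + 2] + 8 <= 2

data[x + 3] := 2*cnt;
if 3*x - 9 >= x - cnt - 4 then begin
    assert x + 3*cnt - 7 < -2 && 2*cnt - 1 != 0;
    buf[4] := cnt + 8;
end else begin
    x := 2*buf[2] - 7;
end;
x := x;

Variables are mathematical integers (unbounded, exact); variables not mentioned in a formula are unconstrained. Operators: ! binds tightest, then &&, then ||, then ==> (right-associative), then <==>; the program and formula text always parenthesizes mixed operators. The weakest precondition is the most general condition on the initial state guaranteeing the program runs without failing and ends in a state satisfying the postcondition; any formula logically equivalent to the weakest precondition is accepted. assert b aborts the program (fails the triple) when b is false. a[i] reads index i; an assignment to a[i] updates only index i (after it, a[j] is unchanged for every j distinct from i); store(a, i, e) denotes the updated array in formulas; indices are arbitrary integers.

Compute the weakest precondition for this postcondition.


Working backward. After the program, the postcondition (3*cnt - 3 != 2*data[x + 3] - 5 && 2*x - 4 == data[x + 1] + 5) ==> cnt - buf[cnt + 2] + 8 <= 2 must hold; in canonical form it is (3*cnt != 2*data[x + 3] - 2 && 2*x == data[x + 1] + 9) ==> cnt <= buf[cnt + 2] - 6.
Before x := x: (3*cnt != 2*data[x + 3] - 2 && 2*x == data[x + 1] + 9) ==> cnt <= buf[cnt + 2] - 6
Then branch requires 3*cnt + x < 5 && 2*cnt != 1 && ((3*cnt != 2*data[x + 3] - 2 && 2*x == data[x + 1] + 9) ==> cnt <= store(buf, 4, cnt + 8)[cnt + 2] - 6); else branch requires (3*cnt != 2*data[2*buf[2] - 4] - 2 && 4*buf[2] == data[2*buf[2] - 6] + 23) ==> cnt <= buf[cnt + 2] - 6.
Before the if: (cnt + 2*x >= 5 ==> (3*cnt + x < 5 && 2*cnt != 1 && ((3*cnt != 2*data[x + 3] - 2 && 2*x == data[x + 1] + 9) ==> cnt <= store(buf, 4, cnt + 8)[cnt + 2] - 6))) && ((!(cnt + 2*x >= 5)) ==> ((3*cnt != 2*data[2*buf[2] - 4] - 2 && 4*buf[2] == data[2*buf[2] - 6] + 23) ==> cnt <= buf[cnt + 2] - 6))
Before data[x + 3] := 2*cnt: (cnt + 2*x >= 5 ==> (3*cnt + x < 5 && 2*cnt != 1 && ((3*cnt != 2*store(data, x + 3, 2*cnt)[x + 3] - 2 && 2*x == store(data, x + 3, 2*cnt)[x + 1] + 9) ==> cnt <= store(buf, 4, cnt + 8)[cnt + 2] - 6))) && ((!(cnt + 2*x >= 5)) ==> ((3*cnt != 2*store(data, x + 3, 2*cnt)[2*buf[2] - 4] - 2 && 4*buf[2] == store(data, x + 3, 2*cnt)[2*buf[2] - 6] + 23) ==> cnt <= buf[cnt + 2] - 6))
Answer: WP = (cnt + 2*x >= 5 ==> (3*cnt + x < 5 && 2*cnt != 1 && ((3*cnt != 2*store(data, x + 3, 2*cnt)[x + 3] - 2 && 2*x == store(data, x + 3, 2*cnt)[x + 1] + 9) ==> cnt <= store(buf, 4, cnt + 8)[cnt + 2] - 6))) && ((!(cnt + 2*x >= 5)) ==> ((3*cnt != 2*store(data, x + 3, 2*cnt)[2*buf[2] - 4] - 2 && 4*buf[2] == store(data, x + 3, 2*cnt)[2*buf[2] - 6] + 23) ==> cnt <= buf[cnt + 2] - 6))


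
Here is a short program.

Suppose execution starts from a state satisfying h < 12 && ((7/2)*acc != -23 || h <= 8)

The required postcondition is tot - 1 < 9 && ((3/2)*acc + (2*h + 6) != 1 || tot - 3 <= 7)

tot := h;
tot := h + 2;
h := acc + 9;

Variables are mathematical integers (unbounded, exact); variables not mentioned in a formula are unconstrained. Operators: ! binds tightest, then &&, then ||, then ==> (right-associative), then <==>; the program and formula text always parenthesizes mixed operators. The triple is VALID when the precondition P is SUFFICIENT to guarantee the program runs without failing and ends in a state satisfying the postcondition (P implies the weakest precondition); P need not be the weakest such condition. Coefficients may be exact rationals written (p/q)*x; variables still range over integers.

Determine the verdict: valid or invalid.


Working backward. After the program, the postcondition tot - 1 < 9 && ((3/2)*acc + (2*h + 6) != 1 || tot - 3 <= 7) must hold; in canonical form it is tot < 10 && ((3/2)*acc + 2*h != -5 || tot <= 10).
Before h := acc + 9: tot < 10 && ((7/2)*acc != -23 || tot <= 10)
Before tot := h + 2: h < 8 && ((7/2)*acc != -23 || h <= 8)
Before tot := h: h < 8 && ((7/2)*acc != -23 || h <= 8)
The weakest precondition is h < 8 && ((7/2)*acc != -23 || h <= 8).
Check whether h < 12 && ((7/2)*acc != -23 || h <= 8) implies it.
Countermodel: at the initial state acc = 0, h = 8, the precondition holds but the weakest precondition fails.
Answer: invalid


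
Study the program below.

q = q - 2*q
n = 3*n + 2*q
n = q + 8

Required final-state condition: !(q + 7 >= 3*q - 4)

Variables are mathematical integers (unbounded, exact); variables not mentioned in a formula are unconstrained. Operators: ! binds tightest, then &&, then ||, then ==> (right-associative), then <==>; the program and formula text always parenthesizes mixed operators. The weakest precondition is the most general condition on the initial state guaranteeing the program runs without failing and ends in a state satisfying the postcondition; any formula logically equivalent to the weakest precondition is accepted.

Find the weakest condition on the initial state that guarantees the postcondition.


Working backward. After the program, the postcondition !(q + 7 >= 3*q - 4) must hold; in canonical form it is !(2*q <= 11).
Before n := q + 8: !(2*q <= 11)
Before n := 3*n + 2*q: !(2*q <= 11)
Before q := q - 2*q: !(2*q >= -11)
Answer: WP = !(2*q >= -11)


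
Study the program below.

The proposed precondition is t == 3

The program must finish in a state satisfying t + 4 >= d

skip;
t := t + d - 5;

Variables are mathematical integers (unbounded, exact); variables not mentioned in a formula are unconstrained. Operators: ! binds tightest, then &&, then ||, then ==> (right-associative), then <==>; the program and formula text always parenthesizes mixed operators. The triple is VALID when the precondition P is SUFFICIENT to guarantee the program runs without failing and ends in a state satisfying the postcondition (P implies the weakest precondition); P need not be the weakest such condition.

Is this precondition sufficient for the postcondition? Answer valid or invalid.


Working backward. After the program, the postcondition t + 4 >= d must hold; in canonical form it is t >= d - 4.
Before t := t + d - 5: t >= 1
Before skip: t >= 1
The weakest precondition is t >= 1.
Check whether t == 3 implies it.
Every state satisfying the precondition satisfies the weakest precondition: the implication holds.
Answer: valid


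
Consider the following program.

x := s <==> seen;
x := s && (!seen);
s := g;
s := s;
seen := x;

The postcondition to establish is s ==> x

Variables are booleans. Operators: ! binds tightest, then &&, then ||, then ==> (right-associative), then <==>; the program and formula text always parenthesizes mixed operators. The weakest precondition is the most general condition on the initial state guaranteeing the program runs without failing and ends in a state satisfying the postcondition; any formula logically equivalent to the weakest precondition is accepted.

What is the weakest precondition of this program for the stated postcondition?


Working backward. After the program, s ==> x must hold.
Before seen := x: s ==> x
Before s := s: s ==> x
Before s := g: g ==> x
Before x := s && (!seen): g ==> (s && (!seen))
Before x := s <==> seen: g ==> (s && (!seen))
Answer: WP = g ==> (s && (!seen))


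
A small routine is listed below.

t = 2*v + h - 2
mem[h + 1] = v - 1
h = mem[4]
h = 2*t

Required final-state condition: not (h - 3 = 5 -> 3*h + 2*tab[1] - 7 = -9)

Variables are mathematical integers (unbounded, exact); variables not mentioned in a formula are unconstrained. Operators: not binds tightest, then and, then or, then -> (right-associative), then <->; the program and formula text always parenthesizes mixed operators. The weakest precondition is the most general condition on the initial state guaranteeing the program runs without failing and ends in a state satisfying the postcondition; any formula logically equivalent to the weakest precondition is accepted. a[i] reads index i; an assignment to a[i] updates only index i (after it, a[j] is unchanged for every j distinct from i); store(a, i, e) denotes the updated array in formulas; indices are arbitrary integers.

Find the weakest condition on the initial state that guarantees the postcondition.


Working backward. After the program, the postcondition not (h - 3 = 5 -> 3*h + 2*tab[1] - 7 = -9) must hold; in canonical form it is not (h = 8 -> 2*tab[1] + 3*h = -2).
Before h := 2*t: not (2*t = 8 -> 2*tab[1] + 6*t = -2)
Before h := mem[4]: not (2*t = 8 -> 2*tab[1] + 6*t = -2)
Before mem[h + 1] := v - 1: not (2*t = 8 -> 2*tab[1] + 6*t = -2)
Before t := 2*v + h - 2: not (2*h + 4*v = 12 -> 2*tab[1] + 6*h + 12*v = 10)
Answer: WP = not (2*h + 4*v = 12 -> 2*tab[1] + 6*h + 12*v = 10)


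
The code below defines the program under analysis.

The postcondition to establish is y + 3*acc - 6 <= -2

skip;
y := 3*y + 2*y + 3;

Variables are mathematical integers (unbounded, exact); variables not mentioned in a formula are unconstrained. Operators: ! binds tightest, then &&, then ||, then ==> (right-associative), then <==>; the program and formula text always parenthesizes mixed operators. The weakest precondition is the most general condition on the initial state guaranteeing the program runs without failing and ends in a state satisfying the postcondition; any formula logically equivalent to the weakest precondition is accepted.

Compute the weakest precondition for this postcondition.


Working backward. After the program, the postcondition y + 3*acc - 6 <= -2 must hold; in canonical form it is 3*acc + y <= 4.
Before y := 3*y + 2*y + 3: 3*acc + 5*y <= 1
Before skip: 3*acc + 5*y <= 1
Answer: WP = 3*acc + 5*y <= 1


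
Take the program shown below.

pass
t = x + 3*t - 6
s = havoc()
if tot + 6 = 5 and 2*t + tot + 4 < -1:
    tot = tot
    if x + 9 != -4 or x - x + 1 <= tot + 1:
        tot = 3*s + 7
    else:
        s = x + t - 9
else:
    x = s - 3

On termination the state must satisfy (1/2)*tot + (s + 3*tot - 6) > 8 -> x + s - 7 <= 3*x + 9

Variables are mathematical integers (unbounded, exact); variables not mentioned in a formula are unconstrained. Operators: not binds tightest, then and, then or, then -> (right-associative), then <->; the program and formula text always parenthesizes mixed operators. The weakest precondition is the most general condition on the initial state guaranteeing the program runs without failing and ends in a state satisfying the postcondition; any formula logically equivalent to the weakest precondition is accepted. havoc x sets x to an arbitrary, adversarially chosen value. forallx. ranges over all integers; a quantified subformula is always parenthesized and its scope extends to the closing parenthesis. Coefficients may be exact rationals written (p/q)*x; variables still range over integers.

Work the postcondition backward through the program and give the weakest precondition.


Working backward. After the program, the postcondition (1/2)*tot + (s + 3*tot - 6) > 8 -> x + s - 7 <= 3*x + 9 must hold; in canonical form it is s + (7/2)*tot > 14 -> s <= 2*x + 16.
Then branch requires ((x != -13 or tot >= 0) -> ((23/2)*s > -21/2 -> s <= 2*x + 16)) and ((not (x != -13 or tot >= 0)) -> (t + (7/2)*tot + x > 23 -> t <= x + 25)); else branch requires s + (7/2)*tot > 14 -> s >= -10.
Before the if: ((tot = -1 and 2*t + tot < -5) -> (((x != -13 or tot >= 0) -> ((23/2)*s > -21/2 -> s <= 2*x + 16)) and ((not (x != -13 or tot >= 0)) -> (t + (7/2)*tot + x > 23 -> t <= x + 25)))) and ((not (tot = -1 and 2*t + tot < -5)) -> (s + (7/2)*tot > 14 -> s >= -10))
Before havoc s: forall s_1. (((tot = -1 and 2*t + tot < -5) -> (((x != -13 or tot >= 0) -> ((23/2)*s_1 > -21/2 -> s_1 <= 2*x + 16)) and ((not (x != -13 or tot >= 0)) -> (t + (7/2)*tot + x > 23 -> t <= x + 25)))) and ((not (tot = -1 and 2*t + tot < -5)) -> (s_1 + (7/2)*tot > 14 -> s_1 >= -10)))
Before t := x + 3*t - 6: forall s_1. (((tot = -1 and 6*t + tot + 2*x < 7) -> (((x != -13 or tot >= 0) -> ((23/2)*s_1 > -21/2 -> s_1 <= 2*x + 16)) and ((not (x != -13 or tot >= 0)) -> (3*t + (7/2)*tot + 2*x > 29 -> 3*t <= 31)))) and ((not (tot = -1 and 6*t + tot + 2*x < 7)) -> (s_1 + (7/2)*tot > 14 -> s_1 >= -10)))
Before skip: forall s_1. (((tot = -1 and 6*t + tot + 2*x < 7) -> (((x != -13 or tot >= 0) -> ((23/2)*s_1 > -21/2 -> s_1 <= 2*x + 16)) and ((not (x != -13 or tot >= 0)) -> (3*t + (7/2)*tot + 2*x > 29 -> 3*t <= 31)))) and ((not (tot = -1 and 6*t + tot + 2*x < 7)) -> (s_1 + (7/2)*tot > 14 -> s_1 >= -10)))
Answer: WP = forall s_1. (((tot = -1 and 6*t + tot + 2*x < 7) -> (((x != -13 or tot >= 0) -> ((23/2)*s_1 > -21/2 -> s_1 <= 2*x + 16)) and ((not (x != -13 or tot >= 0)) -> (3*t + (7/2)*tot + 2*x > 29 -> 3*t <= 31)))) and ((not (tot = -1 and 6*t + tot + 2*x < 7)) -> (s_1 + (7/2)*tot > 14 -> s_1 >= -10)))


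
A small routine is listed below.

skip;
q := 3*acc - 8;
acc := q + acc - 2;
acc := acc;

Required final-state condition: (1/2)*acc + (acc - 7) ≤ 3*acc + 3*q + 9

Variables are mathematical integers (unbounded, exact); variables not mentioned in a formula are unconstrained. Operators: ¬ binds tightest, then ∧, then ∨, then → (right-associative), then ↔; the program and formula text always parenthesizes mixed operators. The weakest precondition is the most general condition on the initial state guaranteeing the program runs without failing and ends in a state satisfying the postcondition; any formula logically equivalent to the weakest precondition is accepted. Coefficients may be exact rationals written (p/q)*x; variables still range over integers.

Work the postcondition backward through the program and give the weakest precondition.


Working backward. After the program, the postcondition (1/2)*acc + (acc - 7) ≤ 3*acc + 3*q + 9 must hold; in canonical form it is (3/2)*acc + 3*q ≥ -16.
Before acc := acc: (3/2)*acc + 3*q ≥ -16
Before acc := q + acc - 2: (3/2)*acc + (9/2)*q ≥ -13
Before q := 3*acc - 8: 15*acc ≥ 23
Before skip: 15*acc ≥ 23
Answer: WP = 15*acc ≥ 23


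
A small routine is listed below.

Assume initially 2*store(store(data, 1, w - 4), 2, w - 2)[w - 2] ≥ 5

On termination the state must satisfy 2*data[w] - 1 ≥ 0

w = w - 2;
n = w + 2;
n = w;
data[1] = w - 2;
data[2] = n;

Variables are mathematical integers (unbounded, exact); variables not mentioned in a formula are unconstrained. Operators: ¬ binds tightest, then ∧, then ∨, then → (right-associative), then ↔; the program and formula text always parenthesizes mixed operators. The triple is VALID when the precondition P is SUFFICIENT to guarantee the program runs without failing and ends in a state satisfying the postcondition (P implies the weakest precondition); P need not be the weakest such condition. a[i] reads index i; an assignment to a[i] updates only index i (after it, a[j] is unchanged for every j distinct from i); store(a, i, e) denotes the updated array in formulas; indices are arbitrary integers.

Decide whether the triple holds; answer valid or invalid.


Working backward. After the program, the postcondition 2*data[w] - 1 ≥ 0 must hold; in canonical form it is 2*data[w] ≥ 1.
Before data[2] := n: 2*store(data, 2, n)[w] ≥ 1
Before data[1] := w - 2: 2*store(store(data, 1, w - 2), 2, n)[w] ≥ 1
Before n := w: 2*store(store(data, 1, w - 2), 2, w)[w] ≥ 1
Before n := w + 2: 2*store(store(data, 1, w - 2), 2, w)[w] ≥ 1
Before w := w - 2: 2*store(store(data, 1, w - 4), 2, w - 2)[w - 2] ≥ 1
The weakest precondition is 2*store(store(data, 1, w - 4), 2, w - 2)[w - 2] ≥ 1.
Check whether 2*store(store(data, 1, w - 4), 2, w - 2)[w - 2] ≥ 5 implies it.
Every state satisfying the precondition satisfies the weakest precondition: the implication holds.
Answer: valid


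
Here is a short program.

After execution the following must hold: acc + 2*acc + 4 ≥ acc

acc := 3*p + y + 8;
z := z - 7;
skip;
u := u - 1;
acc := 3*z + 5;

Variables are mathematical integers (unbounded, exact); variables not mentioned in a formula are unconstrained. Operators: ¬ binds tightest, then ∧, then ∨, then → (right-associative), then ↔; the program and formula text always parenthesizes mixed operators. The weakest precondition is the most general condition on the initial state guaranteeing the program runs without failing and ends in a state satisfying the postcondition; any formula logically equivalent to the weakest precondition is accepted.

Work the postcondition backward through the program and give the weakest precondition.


Working backward. After the program, the postcondition acc + 2*acc + 4 ≥ acc must hold; in canonical form it is 2*acc ≥ -4.
Before acc := 3*z + 5: 6*z ≥ -14
Before u := u - 1: 6*z ≥ -14
Before skip: 6*z ≥ -14
Before z := z - 7: 6*z ≥ 28
Before acc := 3*p + y + 8: 6*z ≥ 28
Answer: WP = 6*z ≥ 28


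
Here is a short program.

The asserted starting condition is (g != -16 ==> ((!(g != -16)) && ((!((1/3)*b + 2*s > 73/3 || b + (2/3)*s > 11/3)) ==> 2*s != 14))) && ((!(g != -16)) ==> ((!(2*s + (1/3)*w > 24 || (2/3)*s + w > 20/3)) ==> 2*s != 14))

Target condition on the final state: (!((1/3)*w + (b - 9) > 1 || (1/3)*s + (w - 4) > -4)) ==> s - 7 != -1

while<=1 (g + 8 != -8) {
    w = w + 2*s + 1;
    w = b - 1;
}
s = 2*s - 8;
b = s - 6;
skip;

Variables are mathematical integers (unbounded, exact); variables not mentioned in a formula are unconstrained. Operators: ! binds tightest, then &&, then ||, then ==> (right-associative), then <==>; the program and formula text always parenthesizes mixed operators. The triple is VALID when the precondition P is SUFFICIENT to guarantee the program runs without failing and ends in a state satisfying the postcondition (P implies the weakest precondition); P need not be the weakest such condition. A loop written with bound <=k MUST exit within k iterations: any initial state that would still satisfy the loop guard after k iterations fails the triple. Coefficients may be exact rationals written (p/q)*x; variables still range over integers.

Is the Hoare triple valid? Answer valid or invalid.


Working backward. After the program, the postcondition (!((1/3)*w + (b - 9) > 1 || (1/3)*s + (w - 4) > -4)) ==> s - 7 != -1 must hold; in canonical form it is (!(b + (1/3)*w > 10 || (1/3)*s + w > 0)) ==> s != 6.
Before skip: (!(b + (1/3)*w > 10 || (1/3)*s + w > 0)) ==> s != 6
Before b := s - 6: (!(s + (1/3)*w > 16 || (1/3)*s + w > 0)) ==> s != 6
Before s := 2*s - 8: (!(2*s + (1/3)*w > 24 || (2/3)*s + w > 8/3)) ==> 2*s != 14
Before the loop (bound <=1), unroll the exhaustion recursion (WP_0 = exit-now case; WP_j = one more guarded iteration, up to j = 1):
  WP_0: (!(g != -16)) && ((!(2*s + (1/3)*w > 24 || (2/3)*s + w > 8/3)) ==> 2*s != 14)
  WP_1: (g != -16 ==> ((!(g != -16)) && ((!((1/3)*b + 2*s > 73/3 || b + (2/3)*s > 11/3)) ==> 2*s != 14))) && ((!(g != -16)) ==> ((!(2*s + (1/3)*w > 24 || (2/3)*s + w > 8/3)) ==> 2*s != 14))
So before the loop: (g != -16 ==> ((!(g != -16)) && ((!((1/3)*b + 2*s > 73/3 || b + (2/3)*s > 11/3)) ==> 2*s != 14))) && ((!(g != -16)) ==> ((!(2*s + (1/3)*w > 24 || (2/3)*s + w > 8/3)) ==> 2*s != 14))
The weakest precondition is (g != -16 ==> ((!(g != -16)) && ((!((1/3)*b + 2*s > 73/3 || b + (2/3)*s > 11/3)) ==> 2*s != 14))) && ((!(g != -16)) ==> ((!(2*s + (1/3)*w > 24 || (2/3)*s + w > 8/3)) ==> 2*s != 14)).
Check whether (g != -16 ==> ((!(g != -16)) && ((!((1/3)*b + 2*s > 73/3 || b + (2/3)*s > 11/3)) ==> 2*s != 14))) && ((!(g != -16)) ==> ((!(2*s + (1/3)*w > 24 || (2/3)*s + w > 20/3)) ==> 2*s != 14)) implies it.
Every state satisfying the precondition satisfies the weakest precondition: the implication holds.
Answer: valid


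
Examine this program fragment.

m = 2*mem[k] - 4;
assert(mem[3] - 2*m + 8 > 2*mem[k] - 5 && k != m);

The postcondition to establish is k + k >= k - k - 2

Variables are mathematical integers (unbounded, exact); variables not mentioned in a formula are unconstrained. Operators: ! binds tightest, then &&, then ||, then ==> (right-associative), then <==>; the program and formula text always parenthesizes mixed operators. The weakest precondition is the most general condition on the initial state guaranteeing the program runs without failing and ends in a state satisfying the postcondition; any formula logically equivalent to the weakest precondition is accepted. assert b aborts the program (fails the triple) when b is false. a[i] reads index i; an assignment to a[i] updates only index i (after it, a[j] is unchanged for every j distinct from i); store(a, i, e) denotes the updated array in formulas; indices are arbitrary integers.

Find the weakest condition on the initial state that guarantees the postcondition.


Working backward. After the program, the postcondition k + k >= k - k - 2 must hold; in canonical form it is 2*k >= -2.
Before assert mem[3] - 2*m + 8 > 2*mem[k] - 5 && k != m: mem[3] > 2*mem[k] + 2*m - 13 && k != m && 2*k >= -2
Before m := 2*mem[k] - 4: mem[3] > 6*mem[k] - 21 && k != 2*mem[k] - 4 && 2*k >= -2
Answer: WP = mem[3] > 6*mem[k] - 21 && k != 2*mem[k] - 4 && 2*k >= -2


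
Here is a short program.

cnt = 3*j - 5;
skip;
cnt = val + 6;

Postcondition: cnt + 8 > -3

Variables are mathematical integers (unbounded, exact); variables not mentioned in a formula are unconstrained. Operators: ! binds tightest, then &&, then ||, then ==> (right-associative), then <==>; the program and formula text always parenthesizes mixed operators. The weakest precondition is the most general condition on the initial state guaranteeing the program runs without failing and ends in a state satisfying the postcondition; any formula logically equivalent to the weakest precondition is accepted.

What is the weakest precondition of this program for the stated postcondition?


Working backward. After the program, the postcondition cnt + 8 > -3 must hold; in canonical form it is cnt > -11.
Before cnt := val + 6: val > -17
Before skip: val > -17
Before cnt := 3*j - 5: val > -17
Answer: WP = val > -17


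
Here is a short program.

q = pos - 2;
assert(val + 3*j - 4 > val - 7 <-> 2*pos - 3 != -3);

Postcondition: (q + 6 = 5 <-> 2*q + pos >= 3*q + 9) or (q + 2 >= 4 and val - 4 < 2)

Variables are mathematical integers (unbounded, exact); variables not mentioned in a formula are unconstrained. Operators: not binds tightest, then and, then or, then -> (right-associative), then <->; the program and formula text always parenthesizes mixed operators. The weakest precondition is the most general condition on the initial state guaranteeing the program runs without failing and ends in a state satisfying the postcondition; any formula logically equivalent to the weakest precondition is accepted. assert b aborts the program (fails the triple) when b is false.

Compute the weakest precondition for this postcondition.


Working backward. After the program, the postcondition (q + 6 = 5 <-> 2*q + pos >= 3*q + 9) or (q + 2 >= 4 and val - 4 < 2) must hold; in canonical form it is (q = -1 <-> pos >= q + 9) or (q >= 2 and val < 6).
Before assert val + 3*j - 4 > val - 7 <-> 2*pos - 3 != -3: (3*j > -3 <-> 2*pos != 0) and ((q = -1 <-> pos >= q + 9) or (q >= 2 and val < 6))
Before q := pos - 2: (3*j > -3 <-> 2*pos != 0) and ((not (pos = 1)) or (pos >= 4 and val < 6))
Answer: WP = (3*j > -3 <-> 2*pos != 0) and ((not (pos = 1)) or (pos >= 4 and val < 6))


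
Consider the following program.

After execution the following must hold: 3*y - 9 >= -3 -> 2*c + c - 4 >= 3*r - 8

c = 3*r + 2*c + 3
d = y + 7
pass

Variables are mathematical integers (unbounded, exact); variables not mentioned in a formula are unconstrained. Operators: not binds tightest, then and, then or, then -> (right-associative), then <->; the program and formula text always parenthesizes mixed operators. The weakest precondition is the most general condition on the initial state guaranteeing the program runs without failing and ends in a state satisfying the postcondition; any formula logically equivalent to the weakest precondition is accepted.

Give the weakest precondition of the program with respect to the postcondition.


Working backward. After the program, the postcondition 3*y - 9 >= -3 -> 2*c + c - 4 >= 3*r - 8 must hold; in canonical form it is 3*y >= 6 -> 3*c >= 3*r - 4.
Before skip: 3*y >= 6 -> 3*c >= 3*r - 4
Before d := y + 7: 3*y >= 6 -> 3*c >= 3*r - 4
Before c := 3*r + 2*c + 3: 3*y >= 6 -> 6*c + 6*r >= -13
Answer: WP = 3*y >= 6 -> 6*c + 6*r >= -13


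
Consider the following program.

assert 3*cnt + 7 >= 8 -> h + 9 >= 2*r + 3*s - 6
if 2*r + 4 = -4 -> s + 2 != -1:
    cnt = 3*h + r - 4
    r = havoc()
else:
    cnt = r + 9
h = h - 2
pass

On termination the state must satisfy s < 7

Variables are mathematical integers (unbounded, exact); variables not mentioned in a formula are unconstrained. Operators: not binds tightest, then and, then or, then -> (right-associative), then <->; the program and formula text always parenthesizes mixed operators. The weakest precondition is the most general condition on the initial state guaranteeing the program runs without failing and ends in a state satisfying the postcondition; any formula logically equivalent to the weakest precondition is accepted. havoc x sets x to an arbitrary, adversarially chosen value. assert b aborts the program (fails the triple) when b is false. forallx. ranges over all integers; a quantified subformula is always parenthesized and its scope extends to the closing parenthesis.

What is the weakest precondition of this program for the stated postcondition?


Working backward. After the program, s < 7 must hold.
Before skip: s < 7
Before h := h - 2: s < 7
Then branch requires s < 7; else branch requires s < 7.
Before the if: ((2*r = -8 -> s != -3) -> s < 7) and ((not (2*r = -8 -> s != -3)) -> s < 7)
Before assert 3*cnt + 7 >= 8 -> h + 9 >= 2*r + 3*s - 6: (3*cnt >= 1 -> h >= 2*r + 3*s - 15) and ((2*r = -8 -> s != -3) -> s < 7) and ((not (2*r = -8 -> s != -3)) -> s < 7)
Answer: WP = (3*cnt >= 1 -> h >= 2*r + 3*s - 15) and ((2*r = -8 -> s != -3) -> s < 7) and ((not (2*r = -8 -> s != -3)) -> s < 7)


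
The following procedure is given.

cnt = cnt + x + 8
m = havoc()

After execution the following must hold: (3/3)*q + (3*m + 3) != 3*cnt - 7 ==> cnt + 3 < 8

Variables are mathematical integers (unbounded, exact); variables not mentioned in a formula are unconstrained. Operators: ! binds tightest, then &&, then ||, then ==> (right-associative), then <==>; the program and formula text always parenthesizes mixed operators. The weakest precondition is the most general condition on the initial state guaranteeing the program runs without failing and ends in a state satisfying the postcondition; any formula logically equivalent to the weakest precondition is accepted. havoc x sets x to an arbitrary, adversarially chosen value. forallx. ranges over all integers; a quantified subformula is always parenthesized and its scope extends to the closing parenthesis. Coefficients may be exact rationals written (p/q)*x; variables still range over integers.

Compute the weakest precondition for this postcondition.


Working backward. After the program, the postcondition (3/3)*q + (3*m + 3) != 3*cnt - 7 ==> cnt + 3 < 8 must hold; in canonical form it is 3*m + q != 3*cnt - 10 ==> cnt < 5.
Before havoc m: forall m_1. (3*m_1 + q != 3*cnt - 10 ==> cnt < 5)
Before cnt := cnt + x + 8: forall m_1. (3*m_1 + q != 3*cnt + 3*x + 14 ==> cnt + x < -3)
Answer: WP = forall m_1. (3*m_1 + q != 3*cnt + 3*x + 14 ==> cnt + x < -3)


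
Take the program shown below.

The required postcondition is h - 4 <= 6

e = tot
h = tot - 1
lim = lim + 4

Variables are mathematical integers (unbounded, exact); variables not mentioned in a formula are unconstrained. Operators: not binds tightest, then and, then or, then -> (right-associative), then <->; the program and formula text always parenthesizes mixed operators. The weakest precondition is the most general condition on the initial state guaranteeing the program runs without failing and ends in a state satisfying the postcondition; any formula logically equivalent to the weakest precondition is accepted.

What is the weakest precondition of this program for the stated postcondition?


Working backward. After the program, the postcondition h - 4 <= 6 must hold; in canonical form it is h <= 10.
Before lim := lim + 4: h <= 10
Before h := tot - 1: tot <= 11
Before e := tot: tot <= 11
Answer: WP = tot <= 11


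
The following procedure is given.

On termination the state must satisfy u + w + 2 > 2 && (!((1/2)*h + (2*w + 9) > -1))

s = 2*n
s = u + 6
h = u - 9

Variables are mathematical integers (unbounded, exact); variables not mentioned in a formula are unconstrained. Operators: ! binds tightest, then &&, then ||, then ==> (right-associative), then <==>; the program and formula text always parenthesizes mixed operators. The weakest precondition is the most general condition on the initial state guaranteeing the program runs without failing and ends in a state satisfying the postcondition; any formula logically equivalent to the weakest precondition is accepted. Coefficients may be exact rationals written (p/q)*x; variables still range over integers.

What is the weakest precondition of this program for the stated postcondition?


Working backward. After the program, the postcondition u + w + 2 > 2 && (!((1/2)*h + (2*w + 9) > -1)) must hold; in canonical form it is u + w > 0 && (!((1/2)*h + 2*w > -10)).
Before h := u - 9: u + w > 0 && (!((1/2)*u + 2*w > -11/2))
Before s := u + 6: u + w > 0 && (!((1/2)*u + 2*w > -11/2))
Before s := 2*n: u + w > 0 && (!((1/2)*u + 2*w > -11/2))
Answer: WP = u + w > 0 && (!((1/2)*u + 2*w > -11/2))


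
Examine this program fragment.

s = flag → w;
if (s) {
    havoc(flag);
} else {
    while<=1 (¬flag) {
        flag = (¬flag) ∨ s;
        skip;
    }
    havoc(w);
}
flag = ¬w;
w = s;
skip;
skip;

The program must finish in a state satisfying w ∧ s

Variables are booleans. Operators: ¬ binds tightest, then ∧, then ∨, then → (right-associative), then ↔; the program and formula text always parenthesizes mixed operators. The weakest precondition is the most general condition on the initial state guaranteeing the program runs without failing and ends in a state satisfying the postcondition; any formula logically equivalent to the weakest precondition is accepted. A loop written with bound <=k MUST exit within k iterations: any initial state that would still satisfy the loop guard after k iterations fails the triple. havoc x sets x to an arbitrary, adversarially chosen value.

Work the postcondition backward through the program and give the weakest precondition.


Working backward. After the program, w ∧ s must hold.
Before skip: w ∧ s
Before skip: w ∧ s
Before w := s: s
Before flag := ¬w: s
Then branch requires s; else branch requires ((¬flag) → (((¬flag) ∨ s) ∧ s)) ∧ (flag → s).
Before the if: (¬s) → (((¬flag) → (((¬flag) ∨ s) ∧ s)) ∧ (flag → s))
Before s := flag → w: (¬(flag → w)) → (((¬flag) → (((¬flag) ∨ (flag → w)) ∧ (flag → w))) ∧ (flag → (flag → w)))
Answer: WP = (¬(flag → w)) → (((¬flag) → (((¬flag) ∨ (flag → w)) ∧ (flag → w))) ∧ (flag → (flag → w)))


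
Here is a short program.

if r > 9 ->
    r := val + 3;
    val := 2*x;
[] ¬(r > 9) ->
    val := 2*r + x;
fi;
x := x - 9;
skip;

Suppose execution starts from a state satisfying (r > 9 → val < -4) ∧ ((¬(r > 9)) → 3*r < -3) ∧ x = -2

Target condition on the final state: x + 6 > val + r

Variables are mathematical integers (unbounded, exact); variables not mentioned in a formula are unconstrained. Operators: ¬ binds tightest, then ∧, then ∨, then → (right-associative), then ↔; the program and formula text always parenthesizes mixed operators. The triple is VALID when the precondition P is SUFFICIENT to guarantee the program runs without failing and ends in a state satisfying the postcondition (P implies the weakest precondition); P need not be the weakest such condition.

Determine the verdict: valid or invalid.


Working backward. After the program, the postcondition x + 6 > val + r must hold; in canonical form it is x > r + val - 6.
Before skip: x > r + val - 6
Before x := x - 9: x > r + val + 3
Then branch requires val + x < -6; else branch requires 3*r < -3.
Before the if: (r > 9 → val + x < -6) ∧ ((¬(r > 9)) → 3*r < -3)
The weakest precondition is (r > 9 → val + x < -6) ∧ ((¬(r > 9)) → 3*r < -3).
Check whether (r > 9 → val < -4) ∧ ((¬(r > 9)) → 3*r < -3) ∧ x = -2 implies it.
Every state satisfying the precondition satisfies the weakest precondition: the implication holds.
Answer: valid


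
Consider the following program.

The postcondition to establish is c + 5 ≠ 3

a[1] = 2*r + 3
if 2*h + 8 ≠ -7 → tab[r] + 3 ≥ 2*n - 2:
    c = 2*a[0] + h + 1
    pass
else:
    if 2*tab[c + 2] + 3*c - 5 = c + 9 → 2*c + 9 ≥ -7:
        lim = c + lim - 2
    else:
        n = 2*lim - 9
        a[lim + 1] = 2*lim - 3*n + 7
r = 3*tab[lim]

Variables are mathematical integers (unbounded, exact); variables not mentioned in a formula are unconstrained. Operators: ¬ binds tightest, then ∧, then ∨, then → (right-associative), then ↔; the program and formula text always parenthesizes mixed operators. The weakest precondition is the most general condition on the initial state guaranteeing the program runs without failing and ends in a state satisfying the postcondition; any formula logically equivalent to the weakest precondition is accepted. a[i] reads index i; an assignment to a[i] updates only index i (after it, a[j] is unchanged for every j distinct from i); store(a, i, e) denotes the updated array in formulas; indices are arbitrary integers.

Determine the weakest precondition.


Working backward. After the program, the postcondition c + 5 ≠ 3 must hold; in canonical form it is c ≠ -2.
Before r := 3*tab[lim]: c ≠ -2
Then branch requires 2*a[0] + h ≠ -3; else branch requires ((2*tab[c + 2] + 2*c = 14 → 2*c ≥ -16) → c ≠ -2) ∧ ((¬(2*tab[c + 2] + 2*c = 14 → 2*c ≥ -16)) → c ≠ -2).
Before the if: ((2*h ≠ -15 → tab[r] ≥ 2*n - 5) → 2*a[0] + h ≠ -3) ∧ ((¬(2*h ≠ -15 → tab[r] ≥ 2*n - 5)) → (((2*tab[c + 2] + 2*c = 14 → 2*c ≥ -16) → c ≠ -2) ∧ ((¬(2*tab[c + 2] + 2*c = 14 → 2*c ≥ -16)) → c ≠ -2)))
Before a[1] := 2*r + 3: ((2*h ≠ -15 → tab[r] ≥ 2*n - 5) → 2*a[0] + h ≠ -3) ∧ ((¬(2*h ≠ -15 → tab[r] ≥ 2*n - 5)) → (((2*tab[c + 2] + 2*c = 14 → 2*c ≥ -16) → c ≠ -2) ∧ ((¬(2*tab[c + 2] + 2*c = 14 → 2*c ≥ -16)) → c ≠ -2)))
Answer: WP = ((2*h ≠ -15 → tab[r] ≥ 2*n - 5) → 2*a[0] + h ≠ -3) ∧ ((¬(2*h ≠ -15 → tab[r] ≥ 2*n - 5)) → (((2*tab[c + 2] + 2*c = 14 → 2*c ≥ -16) → c ≠ -2) ∧ ((¬(2*tab[c + 2] + 2*c = 14 → 2*c ≥ -16)) → c ≠ -2)))
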